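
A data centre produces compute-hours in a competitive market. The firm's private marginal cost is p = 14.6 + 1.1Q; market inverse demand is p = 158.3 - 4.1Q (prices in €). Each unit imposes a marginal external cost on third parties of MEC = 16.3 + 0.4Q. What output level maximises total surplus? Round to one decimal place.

Q* = 22.8

Social marginal cost = private MC + MEC = 30.9 + 1.5Q.
Set SMC = demand: 30.9 + 1.5Q = 158.3 - 4.1Q → Q* = 22.7500.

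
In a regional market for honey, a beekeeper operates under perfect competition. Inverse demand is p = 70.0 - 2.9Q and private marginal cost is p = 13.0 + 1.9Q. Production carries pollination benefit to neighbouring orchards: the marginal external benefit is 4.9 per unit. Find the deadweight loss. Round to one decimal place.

Market equilibrium (private): 13.0 + 1.9Q = 70.0 - 2.9Q → Q_m = 11.8750.
Social marginal cost = private MC − MEB = 8.1 + 1.9Q.
Set SMC = demand: 8.1 + 1.9Q = 70.0 - 2.9Q → Q* = 12.8958.
The loss is the area between SMC and demand from Q* to Q_m; with linear curves that's a triangle of height MEB(Q_m).
DWL = ½ × 1.0208 × 4.9000 = 2.5010.

DWL = 2.5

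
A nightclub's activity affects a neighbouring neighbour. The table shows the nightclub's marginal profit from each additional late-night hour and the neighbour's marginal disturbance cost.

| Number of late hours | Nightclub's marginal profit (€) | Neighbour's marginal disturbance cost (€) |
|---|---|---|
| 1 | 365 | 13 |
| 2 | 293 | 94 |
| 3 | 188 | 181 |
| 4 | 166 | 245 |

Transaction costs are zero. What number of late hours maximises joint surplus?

3

Bargaining reaches the level where marginal profit last exceeds marginal disturbance cost.
That holds through level 3 (188 ≥ 181) but not at 4 (166 < 245).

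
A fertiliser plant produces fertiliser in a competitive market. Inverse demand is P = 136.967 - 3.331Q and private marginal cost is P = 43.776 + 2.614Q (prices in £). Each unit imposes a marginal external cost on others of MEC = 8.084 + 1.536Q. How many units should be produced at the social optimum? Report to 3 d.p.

Q* = 11.376

Social marginal cost = private MC + MEC = 51.860 + 4.150Q.
Set SMC = demand: 51.860 + 4.150Q = 136.967 - 3.331Q → Q* = 11.3764.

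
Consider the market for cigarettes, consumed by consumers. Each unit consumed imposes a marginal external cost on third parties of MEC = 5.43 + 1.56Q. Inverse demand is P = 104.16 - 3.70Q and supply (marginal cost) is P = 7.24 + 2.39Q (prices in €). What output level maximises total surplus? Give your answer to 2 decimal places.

Social marginal benefit = demand − MEC = 98.73 - 5.26Q.
Set SMB = MC: 98.73 - 5.26Q = 7.24 + 2.39Q → Q* = 11.9595.

Q* = 11.96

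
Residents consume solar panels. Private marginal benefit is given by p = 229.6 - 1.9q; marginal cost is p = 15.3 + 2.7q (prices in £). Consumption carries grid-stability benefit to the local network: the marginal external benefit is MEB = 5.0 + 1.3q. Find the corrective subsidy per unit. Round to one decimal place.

Social marginal benefit = demand + MEB = 234.6 - 0.6q.
Set SMB = MC: 234.6 - 0.6q = 15.3 + 2.7q → q* = 66.4545.
The Pigouvian subsidy equals MEB at q*: 5.0 + 1.3×66.4545 = 91.3909.

subsidy = £91.4 per unit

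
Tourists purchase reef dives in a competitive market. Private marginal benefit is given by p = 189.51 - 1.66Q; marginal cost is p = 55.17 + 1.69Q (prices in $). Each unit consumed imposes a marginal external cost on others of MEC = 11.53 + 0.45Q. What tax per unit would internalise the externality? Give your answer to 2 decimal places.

Social marginal benefit = demand − MEC = 177.98 - 2.11Q.
Set SMB = MC: 177.98 - 2.11Q = 55.17 + 1.69Q → Q* = 32.3184.
The Pigouvian tax equals MEC at Q*: 11.53 + 0.45×32.3184 = 26.0733.

tax = $26.07 per unit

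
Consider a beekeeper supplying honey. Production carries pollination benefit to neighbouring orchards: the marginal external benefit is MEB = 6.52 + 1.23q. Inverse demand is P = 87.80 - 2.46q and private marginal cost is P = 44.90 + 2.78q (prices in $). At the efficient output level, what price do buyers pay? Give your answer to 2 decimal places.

P = $57.48

Social marginal cost = private MC − MEB = 38.38 + 1.55q.
Set SMC = demand: 38.38 + 1.55q = 87.80 - 2.46q → q* = 12.3242.
Consumer price on the demand curve at q*: 87.80 − 2.46×12.3242 = 57.4825.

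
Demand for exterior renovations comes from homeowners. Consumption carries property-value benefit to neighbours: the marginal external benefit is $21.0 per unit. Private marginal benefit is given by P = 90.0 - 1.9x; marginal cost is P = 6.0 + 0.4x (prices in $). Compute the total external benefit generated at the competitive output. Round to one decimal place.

$767.0

Market equilibrium (private): 6.0 + 0.4x = 90.0 - 1.9x → x_m = 36.5217.
Total external benefit = MEB × x_m = 21.0 × 36.5217 = 766.9557.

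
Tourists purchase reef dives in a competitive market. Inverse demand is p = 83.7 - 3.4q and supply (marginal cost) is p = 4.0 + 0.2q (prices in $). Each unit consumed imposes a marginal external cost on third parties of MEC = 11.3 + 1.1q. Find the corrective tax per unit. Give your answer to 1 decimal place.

tax = $27.3 per unit

Social marginal benefit = demand − MEC = 72.4 - 4.5q.
Set SMB = MC: 72.4 - 4.5q = 4.0 + 0.2q → q* = 14.5532.
The Pigouvian tax equals MEC at q*: 11.3 + 1.1×14.5532 = 27.3085.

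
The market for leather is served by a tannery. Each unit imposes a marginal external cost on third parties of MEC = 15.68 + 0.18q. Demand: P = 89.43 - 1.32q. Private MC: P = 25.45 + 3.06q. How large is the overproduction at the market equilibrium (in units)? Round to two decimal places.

4.02 units

Market equilibrium (private): 25.45 + 3.06q = 89.43 - 1.32q → q_m = 14.6073.
Social marginal cost = private MC + MEC = 41.13 + 3.24q.
Set SMC = demand: 41.13 + 3.24q = 89.43 - 1.32q → q* = 10.5921.
Gap = |14.6073 − 10.5921| = 4.0152.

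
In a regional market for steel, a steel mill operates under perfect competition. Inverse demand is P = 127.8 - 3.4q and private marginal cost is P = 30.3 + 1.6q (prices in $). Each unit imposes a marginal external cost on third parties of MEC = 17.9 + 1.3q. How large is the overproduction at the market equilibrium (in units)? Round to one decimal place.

Market equilibrium (private): 30.3 + 1.6q = 127.8 - 3.4q → q_m = 19.5000.
Social marginal cost = private MC + MEC = 48.2 + 2.9q.
Set SMC = demand: 48.2 + 2.9q = 127.8 - 3.4q → q* = 12.6349.
Gap = |19.5000 − 12.6349| = 6.8651.

6.9 units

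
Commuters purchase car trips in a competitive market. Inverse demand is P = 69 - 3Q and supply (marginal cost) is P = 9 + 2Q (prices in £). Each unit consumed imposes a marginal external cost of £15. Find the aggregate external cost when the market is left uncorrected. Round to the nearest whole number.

£180

Market equilibrium (private): 9 + 2Q = 69 - 3Q → Q_m = 12.0000.
Total external cost = MEC × Q_m = 15 × 12.0000 = 180.0000.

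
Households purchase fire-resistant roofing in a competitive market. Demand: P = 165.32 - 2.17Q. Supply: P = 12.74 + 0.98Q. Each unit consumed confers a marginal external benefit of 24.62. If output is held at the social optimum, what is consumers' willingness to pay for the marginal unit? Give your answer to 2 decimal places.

Social marginal benefit = demand + MEB = 189.94 - 2.17Q.
Set SMB = MC: 189.94 - 2.17Q = 12.74 + 0.98Q → Q* = 56.2540.
Consumer price on the demand curve at Q*: 165.32 − 2.17×56.2540 = 43.2488.

P = 43.25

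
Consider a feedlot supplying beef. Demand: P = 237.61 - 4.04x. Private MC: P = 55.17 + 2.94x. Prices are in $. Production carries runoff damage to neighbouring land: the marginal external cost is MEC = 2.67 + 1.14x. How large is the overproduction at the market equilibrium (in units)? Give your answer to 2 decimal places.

4.00 units

Market equilibrium (private): 55.17 + 2.94x = 237.61 - 4.04x → x_m = 26.1375.
Social marginal cost = private MC + MEC = 57.84 + 4.08x.
Set SMC = demand: 57.84 + 4.08x = 237.61 - 4.04x → x* = 22.1392.
Gap = |26.1375 − 22.1392| = 3.9983.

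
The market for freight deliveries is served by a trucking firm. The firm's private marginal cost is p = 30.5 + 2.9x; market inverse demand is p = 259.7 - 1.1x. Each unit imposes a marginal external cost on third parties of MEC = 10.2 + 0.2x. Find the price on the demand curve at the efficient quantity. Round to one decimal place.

Social marginal cost = private MC + MEC = 40.7 + 3.1x.
Set SMC = demand: 40.7 + 3.1x = 259.7 - 1.1x → x* = 52.1429.
Consumer price on the demand curve at x*: 259.7 − 1.1×52.1429 = 202.3428.

P = 202.3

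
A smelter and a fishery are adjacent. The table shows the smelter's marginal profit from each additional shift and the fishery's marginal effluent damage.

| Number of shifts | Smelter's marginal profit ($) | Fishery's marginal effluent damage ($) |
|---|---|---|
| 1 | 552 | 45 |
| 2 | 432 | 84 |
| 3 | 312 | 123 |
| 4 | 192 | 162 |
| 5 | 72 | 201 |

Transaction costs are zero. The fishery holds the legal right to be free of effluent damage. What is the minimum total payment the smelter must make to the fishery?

$414

Efficient level: marginal profit ≥ marginal effluent damage through level 4, so k* = 4.
With the fishery holding the right, the smelter must at least compensate total damage at k*: 45 + 84 + 123 + 162 = 414.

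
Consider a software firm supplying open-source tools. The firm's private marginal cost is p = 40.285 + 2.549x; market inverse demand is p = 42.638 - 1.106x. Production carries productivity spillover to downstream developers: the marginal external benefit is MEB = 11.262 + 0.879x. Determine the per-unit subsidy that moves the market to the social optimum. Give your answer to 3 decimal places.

Social marginal cost = private MC − MEB = 29.023 + 1.670x.
Set SMC = demand: 29.023 + 1.670x = 42.638 - 1.106x → x* = 4.9045.
The Pigouvian subsidy equals MEB at x*: 11.262 + 0.879×4.9045 = 15.5731.

subsidy = 15.573 per unit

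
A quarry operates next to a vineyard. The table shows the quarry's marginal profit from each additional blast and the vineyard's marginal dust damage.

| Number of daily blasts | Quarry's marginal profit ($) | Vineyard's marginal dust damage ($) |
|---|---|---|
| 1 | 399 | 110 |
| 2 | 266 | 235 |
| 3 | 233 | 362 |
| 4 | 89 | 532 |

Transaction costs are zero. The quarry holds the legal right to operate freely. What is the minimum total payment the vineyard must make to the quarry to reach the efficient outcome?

Left alone the quarry would choose level 4 (marginal profit stays positive).
Efficient level: k* = 2 (marginal profit ≥ marginal dust damage through 2).
The vineyard must at least cover the quarry's forgone profit from cutting 4→2: 233 + 89 = 322.

$322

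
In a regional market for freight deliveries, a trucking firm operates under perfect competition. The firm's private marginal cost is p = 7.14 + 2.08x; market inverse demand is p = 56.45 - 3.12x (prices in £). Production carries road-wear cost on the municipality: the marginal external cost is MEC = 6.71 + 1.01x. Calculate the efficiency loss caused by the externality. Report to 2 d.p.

Market equilibrium (private): 7.14 + 2.08x = 56.45 - 3.12x → x_m = 9.4827.
Social marginal cost = private MC + MEC = 13.85 + 3.09x.
Set SMC = demand: 13.85 + 3.09x = 56.45 - 3.12x → x* = 6.8599.
The welfare-loss triangle has base |x_m − x*| and height MEC(x_m) (the vertical gap between SMC and demand is zero at x* and MEC at x_m).
DWL = ½ × 2.6228 × 16.2875 = 21.3594.

DWL = £21.36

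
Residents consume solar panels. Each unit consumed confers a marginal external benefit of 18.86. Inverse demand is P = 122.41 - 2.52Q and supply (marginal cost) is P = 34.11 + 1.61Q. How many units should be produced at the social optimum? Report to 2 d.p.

Social marginal benefit = demand + MEB = 141.27 - 2.52Q.
Set SMB = MC: 141.27 - 2.52Q = 34.11 + 1.61Q → Q* = 25.9467.

Q* = 25.95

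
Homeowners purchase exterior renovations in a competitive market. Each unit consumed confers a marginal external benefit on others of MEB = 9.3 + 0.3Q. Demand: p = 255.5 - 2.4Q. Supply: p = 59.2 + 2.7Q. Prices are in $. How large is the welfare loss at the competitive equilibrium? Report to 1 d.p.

DWL = $45.3

Market equilibrium (private): 59.2 + 2.7Q = 255.5 - 2.4Q → Q_m = 38.4902.
Social marginal benefit = demand + MEB = 264.8 - 2.1Q.
Set SMB = MC: 264.8 - 2.1Q = 59.2 + 2.7Q → Q* = 42.8333.
Height of the DWL triangle at Q_m is SMB(Q_m) − MC(Q_m) = MEB(Q_m) = 20.8471.
DWL = ½ × 4.3431 × 20.8471 = 45.2705.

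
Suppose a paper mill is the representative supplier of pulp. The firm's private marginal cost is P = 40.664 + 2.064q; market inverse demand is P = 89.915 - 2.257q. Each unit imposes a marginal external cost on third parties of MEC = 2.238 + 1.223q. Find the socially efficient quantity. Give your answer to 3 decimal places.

Social marginal cost = private MC + MEC = 42.902 + 3.287q.
Set SMC = demand: 42.902 + 3.287q = 89.915 - 2.257q → q* = 8.4800.

q* = 8.480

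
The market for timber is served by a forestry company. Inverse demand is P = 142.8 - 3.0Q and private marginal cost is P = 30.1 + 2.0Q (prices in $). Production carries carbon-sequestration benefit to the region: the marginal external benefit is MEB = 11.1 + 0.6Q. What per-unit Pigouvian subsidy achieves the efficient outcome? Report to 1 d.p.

subsidy = $28.0 per unit

Social marginal cost = private MC − MEB = 19.0 + 1.4Q.
Set SMC = demand: 19.0 + 1.4Q = 142.8 - 3.0Q → Q* = 28.1364.
The Pigouvian subsidy equals MEB at Q*: 11.1 + 0.6×28.1364 = 27.9818.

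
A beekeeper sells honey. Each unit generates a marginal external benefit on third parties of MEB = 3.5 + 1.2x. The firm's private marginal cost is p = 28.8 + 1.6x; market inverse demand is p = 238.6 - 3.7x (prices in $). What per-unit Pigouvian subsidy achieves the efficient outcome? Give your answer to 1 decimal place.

subsidy = $65.9 per unit

Social marginal cost = private MC − MEB = 25.3 + 0.4x.
Set SMC = demand: 25.3 + 0.4x = 238.6 - 3.7x → x* = 52.0244.
The Pigouvian subsidy equals MEB at x*: 3.5 + 1.2×52.0244 = 65.9293.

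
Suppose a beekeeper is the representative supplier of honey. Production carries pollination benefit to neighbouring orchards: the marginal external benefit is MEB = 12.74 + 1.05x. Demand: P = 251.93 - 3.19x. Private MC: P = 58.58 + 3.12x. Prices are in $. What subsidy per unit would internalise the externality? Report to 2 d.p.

Social marginal cost = private MC − MEB = 45.84 + 2.07x.
Set SMC = demand: 45.84 + 2.07x = 251.93 - 3.19x → x* = 39.1806.
The Pigouvian subsidy equals MEB at x*: 12.74 + 1.05×39.1806 = 53.8796.

subsidy = $53.88 per unit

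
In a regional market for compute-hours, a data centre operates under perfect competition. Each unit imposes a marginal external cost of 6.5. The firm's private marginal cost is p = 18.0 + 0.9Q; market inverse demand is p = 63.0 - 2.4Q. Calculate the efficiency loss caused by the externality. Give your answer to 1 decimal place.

Market equilibrium (private): 18.0 + 0.9Q = 63.0 - 2.4Q → Q_m = 13.6364.
Social marginal cost = private MC + MEC = 24.5 + 0.9Q.
Set SMC = demand: 24.5 + 0.9Q = 63.0 - 2.4Q → Q* = 11.6667.
The welfare-loss triangle has base |Q_m − Q*| and height MEC(Q_m) (the vertical gap between SMC and demand is zero at Q* and MEC at Q_m).
DWL = ½ × 1.9697 × 6.5000 = 6.4015.

DWL = 6.4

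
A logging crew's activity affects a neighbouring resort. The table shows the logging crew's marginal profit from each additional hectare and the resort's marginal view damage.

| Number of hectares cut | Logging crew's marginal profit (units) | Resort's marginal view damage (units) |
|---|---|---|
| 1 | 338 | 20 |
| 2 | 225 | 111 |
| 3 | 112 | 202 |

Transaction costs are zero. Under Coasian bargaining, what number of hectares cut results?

Bargaining reaches the level where marginal profit last exceeds marginal view damage.
That holds through level 2 (225 ≥ 111) but not at 3 (112 < 202).

2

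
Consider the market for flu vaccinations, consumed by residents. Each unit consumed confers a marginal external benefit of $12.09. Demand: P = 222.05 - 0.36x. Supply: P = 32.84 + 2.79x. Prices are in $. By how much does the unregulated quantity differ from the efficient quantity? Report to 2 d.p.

3.84 units

Market equilibrium (private): 32.84 + 2.79x = 222.05 - 0.36x → x_m = 60.0667.
Social marginal benefit = demand + MEB = 234.14 - 0.36x.
Set SMB = MC: 234.14 - 0.36x = 32.84 + 2.79x → x* = 63.9048.
Gap = |60.0667 − 63.9048| = 3.8381.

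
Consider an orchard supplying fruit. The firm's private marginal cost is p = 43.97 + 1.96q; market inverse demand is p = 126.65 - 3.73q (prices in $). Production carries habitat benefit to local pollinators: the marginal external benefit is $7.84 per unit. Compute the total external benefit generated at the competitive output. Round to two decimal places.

$113.92

Market equilibrium (private): 43.97 + 1.96q = 126.65 - 3.73q → q_m = 14.5308.
Total external benefit = MEB × q_m = 7.84 × 14.5308 = 113.9215.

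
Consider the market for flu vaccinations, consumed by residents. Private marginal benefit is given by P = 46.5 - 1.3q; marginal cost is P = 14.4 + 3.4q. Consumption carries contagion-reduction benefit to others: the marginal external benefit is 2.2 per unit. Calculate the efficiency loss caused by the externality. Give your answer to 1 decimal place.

Market equilibrium (private): 14.4 + 3.4q = 46.5 - 1.3q → q_m = 6.8298.
Social marginal benefit = demand + MEB = 48.7 - 1.3q.
Set SMB = MC: 48.7 - 1.3q = 14.4 + 3.4q → q* = 7.2979.
The loss is the area between SMB and MC from q* to q_m; with linear curves that's a triangle of height MEB(q_m).
DWL = ½ × 0.4681 × 2.2000 = 0.5149.

DWL = 0.5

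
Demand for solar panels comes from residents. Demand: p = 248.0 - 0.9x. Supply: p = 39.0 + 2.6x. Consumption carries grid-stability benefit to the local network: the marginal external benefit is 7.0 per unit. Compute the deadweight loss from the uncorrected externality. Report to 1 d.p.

Market equilibrium (private): 39.0 + 2.6x = 248.0 - 0.9x → x_m = 59.7143.
Social marginal benefit = demand + MEB = 255.0 - 0.9x.
Set SMB = MC: 255.0 - 0.9x = 39.0 + 2.6x → x* = 61.7143.
The loss is the area between SMB and MC from x* to x_m; with linear curves that's a triangle of height MEB(x_m).
DWL = ½ × 2.0000 × 7.0000 = 7.0000.

DWL = 7.0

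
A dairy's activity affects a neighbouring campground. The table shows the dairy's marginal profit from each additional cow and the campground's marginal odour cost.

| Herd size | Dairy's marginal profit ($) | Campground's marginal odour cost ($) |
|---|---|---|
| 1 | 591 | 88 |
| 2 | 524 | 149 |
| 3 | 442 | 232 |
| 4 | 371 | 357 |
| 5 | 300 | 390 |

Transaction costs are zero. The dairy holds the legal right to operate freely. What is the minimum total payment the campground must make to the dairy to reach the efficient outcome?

Left alone the dairy would choose level 5 (marginal profit stays positive).
Efficient level: k* = 4 (marginal profit ≥ marginal odour cost through 4).
The campground must at least cover the dairy's forgone profit from cutting 5→4: 300 = 300.

$300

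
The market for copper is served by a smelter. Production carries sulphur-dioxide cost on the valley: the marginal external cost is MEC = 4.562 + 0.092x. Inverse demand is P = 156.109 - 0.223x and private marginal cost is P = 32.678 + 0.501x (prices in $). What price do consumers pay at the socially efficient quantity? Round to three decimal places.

Social marginal cost = private MC + MEC = 37.240 + 0.593x.
Set SMC = demand: 37.240 + 0.593x = 156.109 - 0.223x → x* = 145.6728.
Consumer price on the demand curve at x*: 156.109 − 0.223×145.6728 = 123.6240.

P = $123.624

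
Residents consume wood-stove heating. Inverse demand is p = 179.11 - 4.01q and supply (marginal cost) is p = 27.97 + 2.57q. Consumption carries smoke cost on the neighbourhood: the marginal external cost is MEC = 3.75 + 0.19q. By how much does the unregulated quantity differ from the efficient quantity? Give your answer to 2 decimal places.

Market equilibrium (private): 27.97 + 2.57q = 179.11 - 4.01q → q_m = 22.9696.
Social marginal benefit = demand − MEC = 175.36 - 4.20q.
Set SMB = MC: 175.36 - 4.20q = 27.97 + 2.57q → q* = 21.7710.
Gap = |22.9696 − 21.7710| = 1.1986.

1.20 units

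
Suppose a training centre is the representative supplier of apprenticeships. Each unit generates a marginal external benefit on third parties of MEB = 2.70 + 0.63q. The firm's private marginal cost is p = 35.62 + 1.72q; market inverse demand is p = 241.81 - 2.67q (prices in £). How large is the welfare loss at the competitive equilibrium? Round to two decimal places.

DWL = £138.65

Market equilibrium (private): 35.62 + 1.72q = 241.81 - 2.67q → q_m = 46.9681.
Social marginal cost = private MC − MEB = 32.92 + 1.09q.
Set SMC = demand: 32.92 + 1.09q = 241.81 - 2.67q → q* = 55.5559.
Between q* and q_m the wedge demand − SMC runs linearly from 0 to MEB(q_m), so the loss is a triangle.
DWL = ½ × 8.5878 × 32.2899 = 138.6496.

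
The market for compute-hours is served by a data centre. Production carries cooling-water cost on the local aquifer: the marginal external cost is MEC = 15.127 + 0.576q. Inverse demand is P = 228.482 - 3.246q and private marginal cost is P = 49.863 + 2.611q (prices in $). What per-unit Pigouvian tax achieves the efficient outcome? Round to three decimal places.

Social marginal cost = private MC + MEC = 64.990 + 3.187q.
Set SMC = demand: 64.990 + 3.187q = 228.482 - 3.246q → q* = 25.4146.
The Pigouvian tax equals MEC at q*: 15.127 + 0.576×25.4146 = 29.7658.

tax = $29.766 per unit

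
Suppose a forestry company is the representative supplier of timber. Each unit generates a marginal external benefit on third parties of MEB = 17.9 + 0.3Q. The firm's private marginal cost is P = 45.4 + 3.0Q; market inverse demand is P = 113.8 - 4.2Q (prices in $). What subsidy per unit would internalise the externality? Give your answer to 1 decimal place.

subsidy = $21.7 per unit

Social marginal cost = private MC − MEB = 27.5 + 2.7Q.
Set SMC = demand: 27.5 + 2.7Q = 113.8 - 4.2Q → Q* = 12.5072.
The Pigouvian subsidy equals MEB at Q*: 17.9 + 0.3×12.5072 = 21.6522.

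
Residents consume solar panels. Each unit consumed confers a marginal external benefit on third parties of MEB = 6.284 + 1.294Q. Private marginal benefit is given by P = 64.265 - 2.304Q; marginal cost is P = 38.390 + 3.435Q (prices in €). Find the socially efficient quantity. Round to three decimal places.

Q* = 7.235

Social marginal benefit = demand + MEB = 70.549 - 1.010Q.
Set SMB = MC: 70.549 - 1.010Q = 38.390 + 3.435Q → Q* = 7.2349.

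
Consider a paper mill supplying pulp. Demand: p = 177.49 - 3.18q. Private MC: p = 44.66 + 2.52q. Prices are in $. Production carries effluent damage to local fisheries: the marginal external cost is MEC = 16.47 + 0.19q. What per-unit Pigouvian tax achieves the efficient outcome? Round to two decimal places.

tax = $20.22 per unit

Social marginal cost = private MC + MEC = 61.13 + 2.71q.
Set SMC = demand: 61.13 + 2.71q = 177.49 - 3.18q → q* = 19.7555.
The Pigouvian tax equals MEC at q*: 16.47 + 0.19×19.7555 = 20.2235.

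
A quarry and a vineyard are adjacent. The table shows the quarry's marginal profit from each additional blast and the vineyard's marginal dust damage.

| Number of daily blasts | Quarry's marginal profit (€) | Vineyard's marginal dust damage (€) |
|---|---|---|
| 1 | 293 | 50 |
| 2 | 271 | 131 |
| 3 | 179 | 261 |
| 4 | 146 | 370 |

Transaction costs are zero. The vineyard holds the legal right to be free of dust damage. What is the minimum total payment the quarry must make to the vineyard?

Efficient level: marginal profit ≥ marginal dust damage through level 2, so k* = 2.
With the vineyard holding the right, the quarry must at least compensate total damage at k*: 50 + 131 = 181.

€181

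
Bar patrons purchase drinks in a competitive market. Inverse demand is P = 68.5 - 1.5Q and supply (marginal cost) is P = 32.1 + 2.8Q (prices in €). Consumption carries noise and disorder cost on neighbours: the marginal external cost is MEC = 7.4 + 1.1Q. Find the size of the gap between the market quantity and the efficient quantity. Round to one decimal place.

Market equilibrium (private): 32.1 + 2.8Q = 68.5 - 1.5Q → Q_m = 8.4651.
Social marginal benefit = demand − MEC = 61.1 - 2.6Q.
Set SMB = MC: 61.1 - 2.6Q = 32.1 + 2.8Q → Q* = 5.3704.
Gap = |8.4651 − 5.3704| = 3.0947.

3.1 units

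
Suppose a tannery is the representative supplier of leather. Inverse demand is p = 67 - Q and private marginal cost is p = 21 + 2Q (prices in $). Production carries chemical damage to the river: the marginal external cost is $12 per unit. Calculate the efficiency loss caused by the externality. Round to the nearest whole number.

DWL = $24

Market equilibrium (private): 21 + 2Q = 67 - Q → Q_m = 15.3333.
Social marginal cost = private MC + MEC = 33 + 2Q.
Set SMC = demand: 33 + 2Q = 67 - Q → Q* = 11.3333.
Height of the DWL triangle at Q_m is SMC(Q_m) − demand(Q_m) = MEC(Q_m) = 12.0000.
DWL = ½ × 4.0000 × 12.0000 = 24.0000.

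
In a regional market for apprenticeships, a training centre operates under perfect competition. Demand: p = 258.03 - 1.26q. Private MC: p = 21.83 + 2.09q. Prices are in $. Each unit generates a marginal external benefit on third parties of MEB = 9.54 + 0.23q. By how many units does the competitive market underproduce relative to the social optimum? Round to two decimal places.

8.26 units

Market equilibrium (private): 21.83 + 2.09q = 258.03 - 1.26q → q_m = 70.5075.
Social marginal cost = private MC − MEB = 12.29 + 1.86q.
Set SMC = demand: 12.29 + 1.86q = 258.03 - 1.26q → q* = 78.7628.
Gap = |70.5075 − 78.7628| = 8.2553.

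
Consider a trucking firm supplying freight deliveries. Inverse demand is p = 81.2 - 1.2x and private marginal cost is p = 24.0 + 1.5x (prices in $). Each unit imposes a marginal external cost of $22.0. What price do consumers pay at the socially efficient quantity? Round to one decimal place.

P = $65.6

Social marginal cost = private MC + MEC = 46.0 + 1.5x.
Set SMC = demand: 46.0 + 1.5x = 81.2 - 1.2x → x* = 13.0370.
Consumer price on the demand curve at x*: 81.2 − 1.2×13.0370 = 65.5556.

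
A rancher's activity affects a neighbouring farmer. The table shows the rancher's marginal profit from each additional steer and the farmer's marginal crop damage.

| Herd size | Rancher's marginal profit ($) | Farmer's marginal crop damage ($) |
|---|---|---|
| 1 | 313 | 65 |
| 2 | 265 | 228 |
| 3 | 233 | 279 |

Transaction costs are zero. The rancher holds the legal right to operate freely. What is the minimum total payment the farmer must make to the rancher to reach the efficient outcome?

Left alone the rancher would choose level 3 (marginal profit stays positive).
Efficient level: k* = 2 (marginal profit ≥ marginal crop damage through 2).
The farmer must at least cover the rancher's forgone profit from cutting 3→2: 233 = 233.

$233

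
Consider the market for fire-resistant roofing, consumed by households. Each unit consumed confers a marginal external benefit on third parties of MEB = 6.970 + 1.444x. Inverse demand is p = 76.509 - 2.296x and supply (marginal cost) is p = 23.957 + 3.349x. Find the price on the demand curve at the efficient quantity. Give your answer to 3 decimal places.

Social marginal benefit = demand + MEB = 83.479 - 0.852x.
Set SMB = MC: 83.479 - 0.852x = 23.957 + 3.349x → x* = 14.1685.
Consumer price on the demand curve at x*: 76.509 − 2.296×14.1685 = 43.9781.

P = 43.978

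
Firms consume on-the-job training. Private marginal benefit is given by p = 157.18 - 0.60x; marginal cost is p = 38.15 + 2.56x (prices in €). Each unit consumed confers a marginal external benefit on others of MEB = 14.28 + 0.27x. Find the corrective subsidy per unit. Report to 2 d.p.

Social marginal benefit = demand + MEB = 171.46 - 0.33x.
Set SMB = MC: 171.46 - 0.33x = 38.15 + 2.56x → x* = 46.1280.
The Pigouvian subsidy equals MEB at x*: 14.28 + 0.27×46.1280 = 26.7346.

subsidy = €26.73 per unit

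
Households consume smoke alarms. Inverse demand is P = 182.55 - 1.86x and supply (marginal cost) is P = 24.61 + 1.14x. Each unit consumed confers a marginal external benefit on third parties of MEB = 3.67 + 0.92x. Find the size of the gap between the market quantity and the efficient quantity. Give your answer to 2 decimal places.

25.05 units

Market equilibrium (private): 24.61 + 1.14x = 182.55 - 1.86x → x_m = 52.6467.
Social marginal benefit = demand + MEB = 186.22 - 0.94x.
Set SMB = MC: 186.22 - 0.94x = 24.61 + 1.14x → x* = 77.6971.
Gap = |52.6467 − 77.6971| = 25.0504.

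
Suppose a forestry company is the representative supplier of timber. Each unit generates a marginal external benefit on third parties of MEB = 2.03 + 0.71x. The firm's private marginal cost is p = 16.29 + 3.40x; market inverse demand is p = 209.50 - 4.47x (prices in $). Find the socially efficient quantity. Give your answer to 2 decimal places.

Social marginal cost = private MC − MEB = 14.26 + 2.69x.
Set SMC = demand: 14.26 + 2.69x = 209.50 - 4.47x → x* = 27.2682.

x* = 27.27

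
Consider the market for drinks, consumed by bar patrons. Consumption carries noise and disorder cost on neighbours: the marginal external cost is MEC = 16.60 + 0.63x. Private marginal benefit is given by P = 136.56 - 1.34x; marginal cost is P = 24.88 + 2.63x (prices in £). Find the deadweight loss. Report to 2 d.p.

Market equilibrium (private): 24.88 + 2.63x = 136.56 - 1.34x → x_m = 28.1310.
Social marginal benefit = demand − MEC = 119.96 - 1.97x.
Set SMB = MC: 119.96 - 1.97x = 24.88 + 2.63x → x* = 20.6696.
The loss is the area between SMB and MC from x* to x_m; with linear curves that's a triangle of height MEC(x_m).
DWL = ½ × 7.4614 × 34.3225 = 128.0470.

DWL = £128.05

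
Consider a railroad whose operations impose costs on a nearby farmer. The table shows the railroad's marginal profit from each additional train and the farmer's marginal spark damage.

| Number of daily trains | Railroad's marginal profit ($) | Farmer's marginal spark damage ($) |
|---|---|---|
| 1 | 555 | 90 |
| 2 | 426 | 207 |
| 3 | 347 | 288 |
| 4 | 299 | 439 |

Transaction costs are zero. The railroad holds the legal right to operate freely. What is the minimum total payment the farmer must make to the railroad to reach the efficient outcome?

Left alone the railroad would choose level 4 (marginal profit stays positive).
Efficient level: k* = 3 (marginal profit ≥ marginal spark damage through 3).
The farmer must at least cover the railroad's forgone profit from cutting 4→3: 299 = 299.

$299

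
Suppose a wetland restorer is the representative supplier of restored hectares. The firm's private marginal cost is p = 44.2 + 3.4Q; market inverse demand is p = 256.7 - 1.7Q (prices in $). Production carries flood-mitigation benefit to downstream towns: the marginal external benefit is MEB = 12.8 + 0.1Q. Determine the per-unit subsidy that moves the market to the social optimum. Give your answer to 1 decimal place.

Social marginal cost = private MC − MEB = 31.4 + 3.3Q.
Set SMC = demand: 31.4 + 3.3Q = 256.7 - 1.7Q → Q* = 45.0600.
The Pigouvian subsidy equals MEB at Q*: 12.8 + 0.1×45.0600 = 17.3060.

subsidy = $17.3 per unit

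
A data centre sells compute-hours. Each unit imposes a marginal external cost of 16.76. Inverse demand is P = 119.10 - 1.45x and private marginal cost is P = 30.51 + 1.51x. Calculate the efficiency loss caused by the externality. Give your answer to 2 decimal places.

DWL = 47.45

Market equilibrium (private): 30.51 + 1.51x = 119.10 - 1.45x → x_m = 29.9291.
Social marginal cost = private MC + MEC = 47.27 + 1.51x.
Set SMC = demand: 47.27 + 1.51x = 119.10 - 1.45x → x* = 24.2669.
Height of the DWL triangle at x_m is SMC(x_m) − demand(x_m) = MEC(x_m) = 16.7600.
DWL = ½ × 5.6622 × 16.7600 = 47.4492.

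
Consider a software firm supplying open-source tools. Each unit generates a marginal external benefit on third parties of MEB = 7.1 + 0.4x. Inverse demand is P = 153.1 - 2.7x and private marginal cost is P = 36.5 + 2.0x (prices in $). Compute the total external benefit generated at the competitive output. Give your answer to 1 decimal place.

Market equilibrium (private): 36.5 + 2.0x = 153.1 - 2.7x → x_m = 24.8085.
Total external benefit = ∫₀^{x_m} (7.1 + 0.4x) dx = 7.1×24.8085 + ½×0.4×24.8085² = 299.2327.

$299.2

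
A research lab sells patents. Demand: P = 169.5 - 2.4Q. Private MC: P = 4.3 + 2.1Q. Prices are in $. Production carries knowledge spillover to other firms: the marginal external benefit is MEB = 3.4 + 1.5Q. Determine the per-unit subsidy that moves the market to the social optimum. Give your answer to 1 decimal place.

subsidy = $87.7 per unit

Social marginal cost = private MC − MEB = 0.9 + 0.6Q.
Set SMC = demand: 0.9 + 0.6Q = 169.5 - 2.4Q → Q* = 56.2000.
The Pigouvian subsidy equals MEB at Q*: 3.4 + 1.5×56.2000 = 87.7000.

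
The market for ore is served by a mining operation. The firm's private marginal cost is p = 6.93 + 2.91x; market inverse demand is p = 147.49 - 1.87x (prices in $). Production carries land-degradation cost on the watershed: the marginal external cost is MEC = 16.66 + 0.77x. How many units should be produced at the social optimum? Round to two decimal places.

x* = 22.32

Social marginal cost = private MC + MEC = 23.59 + 3.68x.
Set SMC = demand: 23.59 + 3.68x = 147.49 - 1.87x → x* = 22.3243.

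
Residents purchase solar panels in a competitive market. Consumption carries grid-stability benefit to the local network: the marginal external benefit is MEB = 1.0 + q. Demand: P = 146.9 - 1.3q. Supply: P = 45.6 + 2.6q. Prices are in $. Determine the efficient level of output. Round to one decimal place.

q* = 35.3

Social marginal benefit = demand + MEB = 147.9 - 0.3q.
Set SMB = MC: 147.9 - 0.3q = 45.6 + 2.6q → q* = 35.2759.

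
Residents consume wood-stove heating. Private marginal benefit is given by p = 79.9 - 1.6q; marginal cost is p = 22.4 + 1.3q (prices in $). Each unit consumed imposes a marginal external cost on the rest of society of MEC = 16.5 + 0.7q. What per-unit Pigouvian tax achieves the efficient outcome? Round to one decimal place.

tax = $24.5 per unit

Social marginal benefit = demand − MEC = 63.4 - 2.3q.
Set SMB = MC: 63.4 - 2.3q = 22.4 + 1.3q → q* = 11.3889.
The Pigouvian tax equals MEC at q*: 16.5 + 0.7×11.3889 = 24.4722.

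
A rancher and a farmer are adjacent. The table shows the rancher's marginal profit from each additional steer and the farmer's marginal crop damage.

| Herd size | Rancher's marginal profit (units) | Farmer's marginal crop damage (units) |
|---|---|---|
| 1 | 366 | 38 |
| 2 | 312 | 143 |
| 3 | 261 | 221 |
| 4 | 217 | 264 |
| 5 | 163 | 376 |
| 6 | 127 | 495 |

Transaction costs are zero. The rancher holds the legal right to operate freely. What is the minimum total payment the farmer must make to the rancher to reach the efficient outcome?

Left alone the rancher would choose level 6 (marginal profit stays positive).
Efficient level: k* = 3 (marginal profit ≥ marginal crop damage through 3).
The farmer must at least cover the rancher's forgone profit from cutting 6→3: 217 + 163 + 127 = 507.

507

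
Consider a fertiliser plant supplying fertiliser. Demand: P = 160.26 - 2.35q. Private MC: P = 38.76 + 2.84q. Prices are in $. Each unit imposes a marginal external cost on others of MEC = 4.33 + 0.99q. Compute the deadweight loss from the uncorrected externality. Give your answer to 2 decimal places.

Market equilibrium (private): 38.76 + 2.84q = 160.26 - 2.35q → q_m = 23.4104.
Social marginal cost = private MC + MEC = 43.09 + 3.83q.
Set SMC = demand: 43.09 + 3.83q = 160.26 - 2.35q → q* = 18.9595.
The welfare-loss triangle has base |q_m − q*| and height MEC(q_m) (the vertical gap between SMC and demand is zero at q* and MEC at q_m).
DWL = ½ × 4.4509 × 27.5063 = 61.2139.

DWL = $61.21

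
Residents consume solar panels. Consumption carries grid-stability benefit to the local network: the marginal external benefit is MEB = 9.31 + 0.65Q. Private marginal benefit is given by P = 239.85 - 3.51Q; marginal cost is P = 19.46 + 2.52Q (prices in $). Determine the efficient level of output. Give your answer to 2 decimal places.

Q* = 42.70

Social marginal benefit = demand + MEB = 249.16 - 2.86Q.
Set SMB = MC: 249.16 - 2.86Q = 19.46 + 2.52Q → Q* = 42.6952.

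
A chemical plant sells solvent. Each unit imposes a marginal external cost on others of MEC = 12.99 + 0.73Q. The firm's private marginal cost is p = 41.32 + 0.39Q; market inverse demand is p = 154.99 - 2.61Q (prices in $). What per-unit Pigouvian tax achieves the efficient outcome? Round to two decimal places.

Social marginal cost = private MC + MEC = 54.31 + 1.12Q.
Set SMC = demand: 54.31 + 1.12Q = 154.99 - 2.61Q → Q* = 26.9920.
The Pigouvian tax equals MEC at Q*: 12.99 + 0.73×26.9920 = 32.6942.

tax = $32.69 per unit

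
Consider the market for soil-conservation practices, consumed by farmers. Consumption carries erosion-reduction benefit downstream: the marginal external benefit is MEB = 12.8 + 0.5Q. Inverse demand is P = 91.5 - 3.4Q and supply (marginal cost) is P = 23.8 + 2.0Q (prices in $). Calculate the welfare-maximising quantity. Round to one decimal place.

Q* = 16.4

Social marginal benefit = demand + MEB = 104.3 - 2.9Q.
Set SMB = MC: 104.3 - 2.9Q = 23.8 + 2.0Q → Q* = 16.4286.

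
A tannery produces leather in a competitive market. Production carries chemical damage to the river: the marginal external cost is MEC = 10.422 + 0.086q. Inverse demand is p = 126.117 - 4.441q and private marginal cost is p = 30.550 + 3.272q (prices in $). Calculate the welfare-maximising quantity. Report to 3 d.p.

Social marginal cost = private MC + MEC = 40.972 + 3.358q.
Set SMC = demand: 40.972 + 3.358q = 126.117 - 4.441q → q* = 10.9174.

q* = 10.917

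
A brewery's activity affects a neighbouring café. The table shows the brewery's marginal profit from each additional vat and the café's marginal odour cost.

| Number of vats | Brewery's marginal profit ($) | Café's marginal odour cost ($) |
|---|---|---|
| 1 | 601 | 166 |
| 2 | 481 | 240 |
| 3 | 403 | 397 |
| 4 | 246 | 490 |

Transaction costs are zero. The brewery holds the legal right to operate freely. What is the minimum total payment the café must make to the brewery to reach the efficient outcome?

Left alone the brewery would choose level 4 (marginal profit stays positive).
Efficient level: k* = 3 (marginal profit ≥ marginal odour cost through 3).
The café must at least cover the brewery's forgone profit from cutting 4→3: 246 = 246.

$246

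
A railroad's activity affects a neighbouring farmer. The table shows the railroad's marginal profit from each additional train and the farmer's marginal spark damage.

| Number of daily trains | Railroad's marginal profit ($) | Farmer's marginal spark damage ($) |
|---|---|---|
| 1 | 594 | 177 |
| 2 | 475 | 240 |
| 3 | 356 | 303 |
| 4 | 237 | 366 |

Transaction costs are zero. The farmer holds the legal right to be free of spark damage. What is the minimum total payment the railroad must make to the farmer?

Efficient level: marginal profit ≥ marginal spark damage through level 3, so k* = 3.
With the farmer holding the right, the railroad must at least compensate total damage at k*: 177 + 240 + 303 = 720.

$720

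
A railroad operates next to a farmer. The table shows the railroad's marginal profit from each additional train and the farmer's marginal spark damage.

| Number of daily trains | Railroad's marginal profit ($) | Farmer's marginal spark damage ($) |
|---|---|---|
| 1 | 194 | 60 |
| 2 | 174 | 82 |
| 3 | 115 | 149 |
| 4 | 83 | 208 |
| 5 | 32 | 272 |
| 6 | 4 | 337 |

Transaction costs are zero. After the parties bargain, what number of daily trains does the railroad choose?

Bargaining reaches the level where marginal profit last exceeds marginal spark damage.
That holds through level 2 (174 ≥ 82) but not at 3 (115 < 149).

2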